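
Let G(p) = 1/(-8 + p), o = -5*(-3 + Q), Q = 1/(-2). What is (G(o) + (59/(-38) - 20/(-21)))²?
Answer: 156025/636804 ≈ 0.24501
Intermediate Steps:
Q = -½ (Q = 1*(-½) = -½ ≈ -0.50000)
o = 35/2 (o = -5*(-3 - ½) = -5*(-7/2) = 35/2 ≈ 17.500)
(G(o) + (59/(-38) - 20/(-21)))² = (1/(-8 + 35/2) + (59/(-38) - 20/(-21)))² = (1/(19/2) + (59*(-1/38) - 20*(-1/21)))² = (2/19 + (-59/38 + 20/21))² = (2/19 - 479/798)² = (-395/798)² = 156025/636804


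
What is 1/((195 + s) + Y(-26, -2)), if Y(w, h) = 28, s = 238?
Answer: 1/461 ≈ 0.0021692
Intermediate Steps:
1/((195 + s) + Y(-26, -2)) = 1/((195 + 238) + 28) = 1/(433 + 28) = 1/461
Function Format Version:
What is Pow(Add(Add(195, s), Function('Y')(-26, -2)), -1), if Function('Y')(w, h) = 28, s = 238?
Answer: Rational(1, 461) ≈ 0.0021692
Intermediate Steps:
Pow(Add(Add(195, s), Function('Y')(-26, -2)), -1) = Pow(Add(Add(195, 238), 28), -1) = Pow(Add(433, 28), -1) = Pow(461, -1) = Rational(1, 461)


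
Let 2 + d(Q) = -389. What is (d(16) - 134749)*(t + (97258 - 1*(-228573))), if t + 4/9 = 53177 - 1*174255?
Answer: -249032343220/9 ≈ -2.7670e+10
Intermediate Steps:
t = -1089706/9 (t = -4/9 + (53177 - 1*174255) = -4/9 + (53177 - 174255) = -4/9 - 121078 = -1089706/9 ≈ -1.2108e+5)
d(Q) = -391 (d(Q) = -2 - 389 = -391)
(d(16) - 134749)*(t + (97258 - 1*(-228573))) = (-391 - 134749)*(-1089706/9 + (97258 - 1*(-228573))) = -135140*(-1089706/9 + (97258 + 228573)) = -135140*(-1089706/9 + 325831) = -135140*1842773/9 = -249032343220/9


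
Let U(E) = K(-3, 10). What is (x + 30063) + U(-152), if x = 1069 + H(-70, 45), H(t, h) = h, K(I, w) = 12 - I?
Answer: 31192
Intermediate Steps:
U(E) = 15 (U(E) = 12 - 1*(-3) = 12 + 3 = 15)
x = 1114 (x = 1069 + 45 = 1114)
(x + 30063) + U(-152) = (1114 + 30063) + 15 = 31177 + 15 = 31192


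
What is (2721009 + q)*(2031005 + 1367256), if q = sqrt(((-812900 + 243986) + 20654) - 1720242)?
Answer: 9246698765349 + 3398261*I*sqrt(2268502) ≈ 9.2467e+12 + 5.1183e+9*I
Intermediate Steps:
q = I*sqrt(2268502) (q = sqrt((-568914 + 20654) - 1720242) = sqrt(-548260 - 1720242) = sqrt(-2268502) = I*sqrt(2268502) ≈ 1506.2*I)
(2721009 + q)*(2031005 + 1367256) = (2721009 + I*sqrt(2268502))*(2031005 + 1367256) = (2721009 + I*sqrt(2268502))*3398261 = 9246698765349 + 3398261*I*sqrt(2268502)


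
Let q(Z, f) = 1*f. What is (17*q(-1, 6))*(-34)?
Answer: -3468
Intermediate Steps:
q(Z, f) = f
(17*q(-1, 6))*(-34) = (17*6)*(-34) = 102*(-34) = -3468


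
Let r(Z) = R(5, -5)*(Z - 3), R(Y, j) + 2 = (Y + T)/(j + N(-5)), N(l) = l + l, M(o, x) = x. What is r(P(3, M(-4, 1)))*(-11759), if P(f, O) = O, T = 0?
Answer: -164626/3 ≈ -54875.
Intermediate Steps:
N(l) = 2*l
R(Y, j) = -2 + Y/(-10 + j) (R(Y, j) = -2 + (Y + 0)/(j + 2*(-5)) = -2 + Y/(j - 10) = -2 + Y/(-10 + j))
r(Z) = 7 - 7*Z/3 (r(Z) = ((20 + 5 - 2*(-5))/(-10 - 5))*(Z - 3) = ((20 + 5 + 10)/(-15))*(-3 + Z) = (-1/15*35)*(-3 + Z) = -7*(-3 + Z)/3 = 7 - 7*Z/3)
r(P(3, M(-4, 1)))*(-11759) = (7 - 7/3*1)*(-11759) = (7 - 7/3)*(-11759) = (14/3)*(-11759) = -164626/3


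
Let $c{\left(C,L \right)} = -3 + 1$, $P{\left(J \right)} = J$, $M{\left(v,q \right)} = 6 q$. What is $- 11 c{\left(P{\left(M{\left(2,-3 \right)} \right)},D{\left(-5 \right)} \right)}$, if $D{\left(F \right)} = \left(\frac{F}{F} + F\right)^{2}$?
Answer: $22$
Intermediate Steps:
$D{\left(F \right)} = \left(1 + F\right)^{2}$
$c{\left(C,L \right)} = -2$
$- 11 c{\left(P{\left(M{\left(2,-3 \right)} \right)},D{\left(-5 \right)} \right)} = \left(-11\right) \left(-2\right) = 22$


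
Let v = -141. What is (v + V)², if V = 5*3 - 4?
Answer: 16900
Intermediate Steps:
V = 11 (V = 15 - 4 = 11)
(v + V)² = (-141 + 11)² = (-130)² = 16900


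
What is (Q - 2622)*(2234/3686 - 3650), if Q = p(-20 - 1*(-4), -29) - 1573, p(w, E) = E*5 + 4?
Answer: 29163211888/1843 ≈ 1.5824e+7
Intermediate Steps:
p(w, E) = 4 + 5*E (p(w, E) = 5*E + 4 = 4 + 5*E)
Q = -1714 (Q = (4 + 5*(-29)) - 1573 = (4 - 145) - 1573 = -141 - 1573 = -1714)
(Q - 2622)*(2234/3686 - 3650) = (-1714 - 2622)*(2234/3686 - 3650) = -4336*(2234*(1/3686) - 3650) = -4336*(1117/1843 - 3650) = -4336*(-6725833/1843) = 29163211888/1843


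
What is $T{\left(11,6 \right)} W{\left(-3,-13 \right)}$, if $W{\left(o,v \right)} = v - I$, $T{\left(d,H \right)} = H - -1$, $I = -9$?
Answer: $-28$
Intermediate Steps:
$T{\left(d,H \right)} = 1 + H$ ($T{\left(d,H \right)} = H + 1 = 1 + H$)
$W{\left(o,v \right)} = 9 + v$ ($W{\left(o,v \right)} = v - -9 = v + 9 = 9 + v$)
$T{\left(11,6 \right)} W{\left(-3,-13 \right)} = \left(1 + 6\right) \left(9 - 13\right) = 7 \left(-4\right) = -28$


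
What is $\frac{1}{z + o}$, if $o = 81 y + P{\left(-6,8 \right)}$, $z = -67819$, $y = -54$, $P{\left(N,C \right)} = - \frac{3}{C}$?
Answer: $- \frac{8}{577547} \approx -1.3852 \cdot 10^{-5}$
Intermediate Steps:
$o = - \frac{34995}{8}$ ($o = 81 \left(-54\right) - \frac{3}{8} = -4374 - \frac{3}{8} = - \frac{34995}{8} \approx -4374.4$)
$\frac{1}{z + o} = \frac{1}{-67819 - \frac{34995}{8}} = \frac{1}{- \frac{577547}{8}} = - \frac{8}{577547}$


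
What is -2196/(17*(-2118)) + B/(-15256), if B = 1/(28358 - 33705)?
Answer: 29856028513/489524565832 ≈ 0.060990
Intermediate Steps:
B = -1/5347 (B = 1/(-5347) = -1/5347 ≈ -0.00018702)
-2196/(17*(-2118)) + B/(-15256) = -2196/(17*(-2118)) - 1/5347/(-15256) = -2196/(-36006) - 1/5347*(-1/15256) = -2196*(-1/36006) + 1/81573832 = 366/6001 + 1/81573832 = 29856028513/489524565832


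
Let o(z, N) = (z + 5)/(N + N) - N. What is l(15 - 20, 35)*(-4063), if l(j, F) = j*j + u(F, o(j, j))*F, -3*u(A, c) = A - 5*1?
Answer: 1320475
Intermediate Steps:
o(z, N) = -N + (5 + z)/(2*N) (o(z, N) = (5 + z)/((2*N)) - N = (5 + z)*(1/(2*N)) - N = (5 + z)/(2*N) - N = -N + (5 + z)/(2*N))
u(A, c) = 5/3 - A/3 (u(A, c) = -(A - 5*1)/3 = -(A - 5)/3 = -(-5 + A)/3 = 5/3 - A/3)
l(j, F) = j**2 + F*(5/3 - F/3) (l(j, F) = j*j + (5/3 - F/3)*F = j**2 + F*(5/3 - F/3))
l(15 - 20, 35)*(-4063) = ((15 - 20)**2 - 1/3*35*(-5 + 35))*(-4063) = ((-5)**2 - 1/3*35*30)*(-4063) = (25 - 350)*(-4063) = -325*(-4063) = 1320475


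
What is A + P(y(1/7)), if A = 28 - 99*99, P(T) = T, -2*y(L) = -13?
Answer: -19533/2 ≈ -9766.5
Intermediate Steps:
y(L) = 13/2 (y(L) = -1/2*(-13) = 13/2)
A = -9773 (A = 28 - 9801 = -9773)
A + P(y(1/7)) = -9773 + 13/2 = -19533/2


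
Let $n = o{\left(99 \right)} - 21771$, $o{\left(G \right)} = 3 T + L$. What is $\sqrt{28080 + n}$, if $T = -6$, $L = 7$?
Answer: $\sqrt{6298} \approx 79.36$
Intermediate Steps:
$o{\left(G \right)} = -11$ ($o{\left(G \right)} = 3 \left(-6\right) + 7 = -18 + 7 = -11$)
$n = -21782$ ($n = -11 - 21771 = -21782$)
$\sqrt{28080 + n} = \sqrt{28080 - 21782} = \sqrt{6298}$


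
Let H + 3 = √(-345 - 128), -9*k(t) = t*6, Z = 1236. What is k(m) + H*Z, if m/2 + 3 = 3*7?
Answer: -3732 + 1236*I*√473 ≈ -3732.0 + 26881.0*I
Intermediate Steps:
m = 36 (m = -6 + 2*(3*7) = -6 + 2*21 = -6 + 42 = 36)
k(t) = -2*t/3 (k(t) = -t*6/9 = -2*t/3)
H = -3 + I*√473 (H = -3 + √(-345 - 128) = -3 + √(-473) = -3 + I*√473 ≈ -3.0 + 21.749*I)
k(m) + H*Z = -⅔*36 + (-3 + I*√473)*1236 = -24 + (-3708 + 1236*I*√473) = -3732 + 1236*I*√473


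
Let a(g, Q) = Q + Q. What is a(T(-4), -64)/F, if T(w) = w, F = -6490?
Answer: 64/3245 ≈ 0.019723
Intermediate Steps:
a(g, Q) = 2*Q
a(T(-4), -64)/F = (2*(-64))/(-6490) = -128*(-1/6490) = 64/3245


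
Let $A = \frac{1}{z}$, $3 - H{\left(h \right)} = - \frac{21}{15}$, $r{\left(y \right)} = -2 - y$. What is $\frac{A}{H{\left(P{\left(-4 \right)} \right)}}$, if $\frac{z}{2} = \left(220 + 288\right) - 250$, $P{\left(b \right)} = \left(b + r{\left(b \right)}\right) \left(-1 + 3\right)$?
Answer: $\frac{5}{11352} \approx 0.00044045$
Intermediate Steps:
$P{\left(b \right)} = -4$ ($P{\left(b \right)} = \left(b - \left(2 + b\right)\right) \left(-1 + 3\right) = \left(-2\right) 2 = -4$)
$H{\left(h \right)} = \frac{22}{5}$ ($H{\left(h \right)} = 3 - - \frac{21}{15} = 3 - \left(-21\right) \frac{1}{15} = 3 - - \frac{7}{5} = 3 + \frac{7}{5} = \frac{22}{5}$)
$z = 516$ ($z = 2 \left(\left(220 + 288\right) - 250\right) = 2 \left(508 - 250\right) = 2 \cdot 258 = 516$)
$A = \frac{1}{516} \approx 0.001938$
$\frac{A}{H{\left(P{\left(-4 \right)} \right)}} = \frac{1}{516 \cdot \frac{22}{5}} = \frac{1}{516} \cdot \frac{5}{22} = \frac{5}{11352}$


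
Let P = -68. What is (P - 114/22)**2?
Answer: 648025/121 ≈ 5355.6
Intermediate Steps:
(P - 114/22)**2 = (-68 - 114/22)**2 = (-68 - 114*1/22)**2 = (-68 - 57/11)**2 = (-805/11)**2 = 648025/121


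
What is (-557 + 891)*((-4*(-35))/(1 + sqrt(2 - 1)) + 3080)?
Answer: 1052100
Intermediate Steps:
(-557 + 891)*((-4*(-35))/(1 + sqrt(2 - 1)) + 3080) = 334*(140/(1 + sqrt(1)) + 3080) = 334*(140/(1 + 1) + 3080) = 334*(140/2 + 3080) = 334*(140*(1/2) + 3080) = 334*(70 + 3080) = 334*3150 = 1052100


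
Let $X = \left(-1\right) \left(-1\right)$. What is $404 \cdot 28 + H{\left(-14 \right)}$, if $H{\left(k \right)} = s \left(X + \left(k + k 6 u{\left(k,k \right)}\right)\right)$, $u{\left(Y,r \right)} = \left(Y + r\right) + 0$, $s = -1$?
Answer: $8973$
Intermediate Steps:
$u{\left(Y,r \right)} = Y + r$
$X = 1$
$H{\left(k \right)} = -1 - k - 12 k^{2}$ ($H{\left(k \right)} = - (1 + \left(k + k 6 \left(k + k\right)\right)) = - (1 + \left(k + 6 k 2 k\right)) = - (1 + \left(k + 12 k^{2}\right)) = - (1 + k + 12 k^{2}) = -1 - k - 12 k^{2}$)
$404 \cdot 28 + H{\left(-14 \right)} = 404 \cdot 28 - \left(-13 + 2352\right) = 11312 - 2339 = 8973$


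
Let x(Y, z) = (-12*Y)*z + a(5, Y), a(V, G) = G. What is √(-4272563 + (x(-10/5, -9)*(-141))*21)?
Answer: I*√3627065 ≈ 1904.5*I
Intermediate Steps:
x(Y, z) = Y - 12*Y*z (x(Y, z) = (-12*Y)*z + Y = -12*Y*z + Y = Y - 12*Y*z)
√(-4272563 + (x(-10/5, -9)*(-141))*21) = √(-4272563 + (((-10/5)*(1 - 12*(-9)))*(-141))*21) = √(-4272563 + (((-10*⅕)*(1 + 108))*(-141))*21) = √(-4272563 + (-2*109*(-141))*21) = √(-4272563 - 218*(-141)*21) = √(-4272563 + 30738*21) = √(-4272563 + 645498) = √(-3627065) = I*√3627065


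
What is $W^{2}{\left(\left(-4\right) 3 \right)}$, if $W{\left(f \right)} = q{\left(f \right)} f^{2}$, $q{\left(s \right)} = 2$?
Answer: $82944$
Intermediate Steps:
$W{\left(f \right)} = 2 f^{2}$
$W^{2}{\left(\left(-4\right) 3 \right)} = \left(2 \left(\left(-4\right) 3\right)^{2}\right)^{2} = \left(2 \left(-12\right)^{2}\right)^{2} = \left(2 \cdot 144\right)^{2} = 288^{2} = 82944$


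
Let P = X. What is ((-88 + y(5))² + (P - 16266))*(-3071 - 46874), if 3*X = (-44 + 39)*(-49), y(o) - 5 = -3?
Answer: 1316799925/3 ≈ 4.3893e+8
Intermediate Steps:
y(o) = 2 (y(o) = 5 - 3 = 2)
X = 245/3 (X = ((-44 + 39)*(-49))/3 = (-5*(-49))/3 = (⅓)*245 = 245/3 ≈ 81.667)
P = 245/3 ≈ 81.667
((-88 + y(5))² + (P - 16266))*(-3071 - 46874) = ((-88 + 2)² + (245/3 - 16266))*(-3071 - 46874) = ((-86)² - 48553/3)*(-49945) = (7396 - 48553/3)*(-49945) = -26365/3*(-49945) = 1316799925/3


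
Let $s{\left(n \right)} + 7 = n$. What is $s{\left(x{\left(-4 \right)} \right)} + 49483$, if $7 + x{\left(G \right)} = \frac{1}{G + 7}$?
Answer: $\frac{148408}{3} \approx 49469.0$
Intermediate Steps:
$x{\left(G \right)} = -7 + \frac{1}{7 + G}$ ($x{\left(G \right)} = -7 + \frac{1}{G + 7} = -7 + \frac{1}{7 + G}$)
$s{\left(n \right)} = -7 + n$
$s{\left(x{\left(-4 \right)} \right)} + 49483 = \left(-7 + \frac{-48 - -28}{7 - 4}\right) + 49483 = \left(-7 + \frac{-48 + 28}{3}\right) + 49483 = \left(-7 + \frac{1}{3} \left(-20\right)\right) + 49483 = \left(-7 - \frac{20}{3}\right) + 49483 = - \frac{41}{3} + 49483 = \frac{148408}{3}$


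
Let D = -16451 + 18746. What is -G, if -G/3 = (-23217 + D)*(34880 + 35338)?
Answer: -4407302988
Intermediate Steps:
D = 2295
G = 4407302988 (G = -3*(-23217 + 2295)*(34880 + 35338) = -(-62766)*70218 = -3*(-1469100996) = 4407302988)
-G = -1*4407302988 = -4407302988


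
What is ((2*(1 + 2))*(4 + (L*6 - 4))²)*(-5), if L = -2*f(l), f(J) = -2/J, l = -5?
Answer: -3456/5 ≈ -691.20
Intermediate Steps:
L = -⅘ (L = -(-4)/(-5) = -(-4)*(-1)/5 = -2*⅖ = -⅘ ≈ -0.80000)
((2*(1 + 2))*(4 + (L*6 - 4))²)*(-5) = ((2*(1 + 2))*(4 + (-⅘*6 - 4))²)*(-5) = ((2*3)*(4 + (-24/5 - 4))²)*(-5) = (6*(4 - 44/5)²)*(-5) = (6*(-24/5)²)*(-5) = (6*(576/25))*(-5) = (3456/25)*(-5) = -3456/5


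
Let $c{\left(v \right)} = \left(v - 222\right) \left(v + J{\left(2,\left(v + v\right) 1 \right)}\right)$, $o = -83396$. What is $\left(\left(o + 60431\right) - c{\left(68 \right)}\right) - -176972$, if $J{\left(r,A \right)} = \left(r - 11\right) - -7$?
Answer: $164171$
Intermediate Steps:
$J{\left(r,A \right)} = -4 + r$ ($J{\left(r,A \right)} = \left(-11 + r\right) + 7 = -4 + r$)
$c{\left(v \right)} = \left(-222 + v\right) \left(-2 + v\right)$ ($c{\left(v \right)} = \left(v - 222\right) \left(v + \left(-4 + 2\right)\right) = \left(-222 + v\right) \left(v - 2\right) = \left(-222 + v\right) \left(-2 + v\right)$)
$\left(\left(o + 60431\right) - c{\left(68 \right)}\right) - -176972 = \left(\left(-83396 + 60431\right) - \left(444 + 68^{2} - 15232\right)\right) - -176972 = \left(-22965 - \left(444 + 4624 - 15232\right)\right) + 176972 = \left(-22965 - -10164\right) + 176972 = \left(-22965 + 10164\right) + 176972 = -12801 + 176972 = 164171$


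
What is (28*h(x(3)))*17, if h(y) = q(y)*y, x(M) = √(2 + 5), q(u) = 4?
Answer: 1904*√7 ≈ 5037.5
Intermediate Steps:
x(M) = √7
h(y) = 4*y
(28*h(x(3)))*17 = (28*(4*√7))*17 = (112*√7)*17 = 1904*√7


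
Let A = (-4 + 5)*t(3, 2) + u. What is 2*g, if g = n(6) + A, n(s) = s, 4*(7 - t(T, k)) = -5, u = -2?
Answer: 49/2 ≈ 24.500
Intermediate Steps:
t(T, k) = 33/4 (t(T, k) = 7 - 1/4*(-5) = 7 + 5/4 = 33/4)
A = 25/4 (A = (-4 + 5)*(33/4) - 2 = 1*(33/4) - 2 = 33/4 - 2 = 25/4 ≈ 6.2500)
g = 49/4 (g = 6 + 25/4 = 49/4 ≈ 12.250)
2*g = 2*(49/4) = 49/2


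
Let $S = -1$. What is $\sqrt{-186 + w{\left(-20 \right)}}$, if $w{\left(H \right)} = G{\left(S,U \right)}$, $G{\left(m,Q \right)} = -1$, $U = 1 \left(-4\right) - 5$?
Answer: $i \sqrt{187} \approx 13.675 i$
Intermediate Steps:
$U = -9$ ($U = -4 - 5 = -9$)
$w{\left(H \right)} = -1$
$\sqrt{-186 + w{\left(-20 \right)}} = \sqrt{-186 - 1} = \sqrt{-187} = i \sqrt{187}$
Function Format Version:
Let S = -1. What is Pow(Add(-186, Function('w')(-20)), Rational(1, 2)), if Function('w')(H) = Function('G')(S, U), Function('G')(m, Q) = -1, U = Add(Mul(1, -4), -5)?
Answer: Mul(I, Pow(187, Rational(1, 2))) ≈ Mul(13.675, I)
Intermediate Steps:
U = -9 (U = Add(-4, -5) = -9)
Function('w')(H) = -1
Pow(Add(-186, Function('w')(-20)), Rational(1, 2)) = Pow(Add(-186, -1), Rational(1, 2)) = Pow(-187, Rational(1, 2)) = Mul(I, Pow(187, Rational(1, 2)))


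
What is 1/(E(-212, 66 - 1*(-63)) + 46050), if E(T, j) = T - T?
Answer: 1/46050 ≈ 2.1716e-5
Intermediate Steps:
E(T, j) = 0
1/(E(-212, 66 - 1*(-63)) + 46050) = 1/(0 + 46050) = 1/46050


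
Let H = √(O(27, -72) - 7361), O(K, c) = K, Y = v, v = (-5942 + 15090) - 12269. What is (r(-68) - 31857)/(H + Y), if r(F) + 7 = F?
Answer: 33219924/3249325 + 10644*I*√7334/3249325 ≈ 10.224 + 0.28053*I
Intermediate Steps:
v = -3121 (v = 9148 - 12269 = -3121)
Y = -3121
r(F) = -7 + F
H = I*√7334 (H = √(27 - 7361) = √(-7334) = I*√7334 ≈ 85.639*I)
(r(-68) - 31857)/(H + Y) = ((-7 - 68) - 31857)/(I*√7334 - 3121) = (-75 - 31857)/(-3121 + I*√7334) = -31932/(-3121 + I*√7334)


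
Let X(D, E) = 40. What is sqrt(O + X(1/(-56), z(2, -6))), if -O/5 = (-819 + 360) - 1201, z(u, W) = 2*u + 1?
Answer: 2*sqrt(2085) ≈ 91.324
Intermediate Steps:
z(u, W) = 1 + 2*u
O = 8300 (O = -5*((-819 + 360) - 1201) = -5*(-459 - 1201) = -5*(-1660) = 8300)
sqrt(O + X(1/(-56), z(2, -6))) = sqrt(8300 + 40) = sqrt(8340) = 2*sqrt(2085)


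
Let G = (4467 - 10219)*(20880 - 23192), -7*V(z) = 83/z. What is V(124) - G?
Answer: -11543205715/868 ≈ -1.3299e+7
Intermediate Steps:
V(z) = -83/(7*z)
G = 13298624 (G = -5752*(-2312) = 13298624)
V(124) - G = -83/7/124 - 1*13298624 = -83/7*1/124 - 13298624 = -83/868 - 13298624 = -11543205715/868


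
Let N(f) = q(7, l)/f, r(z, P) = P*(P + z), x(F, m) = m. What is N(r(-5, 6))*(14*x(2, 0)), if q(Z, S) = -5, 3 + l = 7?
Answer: 0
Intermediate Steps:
l = 4 (l = -3 + 7 = 4)
N(f) = -5/f
N(r(-5, 6))*(14*x(2, 0)) = (-5*1/(6*(6 - 5)))*(14*0) = -5/(6*1)*0 = -5/6*0 = -5*⅙*0 = -⅚*0 = 0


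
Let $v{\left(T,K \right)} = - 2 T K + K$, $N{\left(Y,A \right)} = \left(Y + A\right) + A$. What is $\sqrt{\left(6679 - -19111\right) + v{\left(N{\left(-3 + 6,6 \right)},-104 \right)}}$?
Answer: $\sqrt{28806} \approx 169.72$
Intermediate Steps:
$N{\left(Y,A \right)} = Y + 2 A$ ($N{\left(Y,A \right)} = \left(A + Y\right) + A = Y + 2 A$)
$v{\left(T,K \right)} = K - 2 K T$ ($v{\left(T,K \right)} = - 2 K T + K = K - 2 K T$)
$\sqrt{\left(6679 - -19111\right) + v{\left(N{\left(-3 + 6,6 \right)},-104 \right)}} = \sqrt{\left(6679 - -19111\right) - 104 \left(1 - 2 \left(\left(-3 + 6\right) + 2 \cdot 6\right)\right)} = \sqrt{\left(6679 + 19111\right) - 104 \left(1 - 2 \left(3 + 12\right)\right)} = \sqrt{25790 - 104 \left(1 - 30\right)} = \sqrt{25790 - -3016} = \sqrt{25790 + 3016} = \sqrt{28806}$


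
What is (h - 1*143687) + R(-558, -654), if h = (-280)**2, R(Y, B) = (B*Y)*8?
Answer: 2854169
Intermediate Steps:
R(Y, B) = 8*B*Y
h = 78400
(h - 1*143687) + R(-558, -654) = (78400 - 1*143687) + 8*(-654)*(-558) = (78400 - 143687) + 2919456 = -65287 + 2919456 = 2854169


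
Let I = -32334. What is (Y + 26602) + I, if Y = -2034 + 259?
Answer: -7507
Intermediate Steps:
Y = -1775
(Y + 26602) + I = (-1775 + 26602) - 32334 = 24827 - 32334 = -7507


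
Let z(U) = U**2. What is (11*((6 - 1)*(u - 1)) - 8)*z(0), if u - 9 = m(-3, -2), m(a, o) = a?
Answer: 0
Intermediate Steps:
u = 6 (u = 9 - 3 = 6)
(11*((6 - 1)*(u - 1)) - 8)*z(0) = (11*((6 - 1)*(6 - 1)) - 8)*0**2 = (11*(5*5) - 8)*0 = (11*25 - 8)*0 = (275 - 8)*0 = 267*0 = 0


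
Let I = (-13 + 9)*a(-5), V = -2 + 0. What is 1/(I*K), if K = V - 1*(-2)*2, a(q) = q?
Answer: 1/40 ≈ 0.025000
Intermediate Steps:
V = -2
I = 20 (I = (-13 + 9)*(-5) = -4*(-5) = 20)
K = 2 (K = -2 - 1*(-2)*2 = -2 + 2*2 = -2 + 4 = 2)
1/(I*K) = 1/(20*2) = 1/40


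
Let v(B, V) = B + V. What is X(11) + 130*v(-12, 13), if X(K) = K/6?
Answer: 791/6 ≈ 131.83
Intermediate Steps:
X(K) = K/6 (X(K) = K*(1/6) = K/6)
X(11) + 130*v(-12, 13) = (1/6)*11 + 130*(-12 + 13) = 11/6 + 130*1 = 11/6 + 130 = 791/6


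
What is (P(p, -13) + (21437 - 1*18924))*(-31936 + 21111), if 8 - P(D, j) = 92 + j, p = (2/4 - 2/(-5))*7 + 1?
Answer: -26434650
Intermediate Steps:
p = 73/10 (p = (2*(¼) - 2*(-⅕))*7 + 1 = (½ + ⅖)*7 + 1 = (9/10)*7 + 1 = 63/10 + 1 = 73/10 ≈ 7.3000)
P(D, j) = -84 - j (P(D, j) = 8 - (92 + j) = 8 + (-92 - j) = -84 - j)
(P(p, -13) + (21437 - 1*18924))*(-31936 + 21111) = ((-84 - 1*(-13)) + (21437 - 1*18924))*(-31936 + 21111) = ((-84 + 13) + (21437 - 18924))*(-10825) = (-71 + 2513)*(-10825) = 2442*(-10825) = -26434650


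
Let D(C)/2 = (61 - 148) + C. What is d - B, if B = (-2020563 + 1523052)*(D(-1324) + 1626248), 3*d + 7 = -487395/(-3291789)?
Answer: 2658686768661036878/3291789 ≈ 8.0767e+11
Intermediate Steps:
d = -7518376/3291789 (d = -7/3 + (-487395/(-3291789))/3 = -7/3 + (-487395*(-1/3291789))/3 = -7/3 + (⅓)*(162465/1097263) = -7/3 + 54155/1097263 = -7518376/3291789 ≈ -2.2840)
D(C) = -174 + 2*C (D(C) = 2*((61 - 148) + C) = 2*(-87 + C) = -174 + 2*C)
B = -807672292686 (B = (-2020563 + 1523052)*((-174 + 2*(-1324)) + 1626248) = -497511*((-174 - 2648) + 1626248) = -497511*(-2822 + 1626248) = -497511*1623426 = -807672292686)
d - B = -7518376/3291789 - 1*(-807672292686) = -7518376/3291789 + 807672292686 = 2658686768661036878/3291789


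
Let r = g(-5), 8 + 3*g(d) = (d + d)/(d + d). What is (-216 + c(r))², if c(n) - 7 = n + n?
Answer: 410881/9 ≈ 45653.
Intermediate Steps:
g(d) = -7/3 (g(d) = -8/3 + ((d + d)/(d + d))/3 = -8/3 + ((2*d)/((2*d)))/3 = -8/3 + ((2*d)*(1/(2*d)))/3 = -8/3 + (⅓)*1 = -8/3 + ⅓ = -7/3)
r = -7/3 ≈ -2.3333
c(n) = 7 + 2*n (c(n) = 7 + (n + n) = 7 + 2*n)
(-216 + c(r))² = (-216 + (7 + 2*(-7/3)))² = (-216 + (7 - 14/3))² = (-216 + 7/3)² = (-641/3)² = 410881/9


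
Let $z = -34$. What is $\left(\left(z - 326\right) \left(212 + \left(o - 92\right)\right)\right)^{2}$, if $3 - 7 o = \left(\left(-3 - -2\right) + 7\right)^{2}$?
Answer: $\frac{84401870400}{49} \approx 1.7225 \cdot 10^{9}$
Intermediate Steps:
$o = - \frac{33}{7}$ ($o = \frac{3}{7} - \frac{\left(\left(-3 - -2\right) + 7\right)^{2}}{7} = \frac{3}{7} - \frac{\left(\left(-3 + 2\right) + 7\right)^{2}}{7} = \frac{3}{7} - \frac{\left(-1 + 7\right)^{2}}{7} = \frac{3}{7} - \frac{6^{2}}{7} = \frac{3}{7} - \frac{36}{7} = - \frac{33}{7} \approx -4.7143$)
$\left(\left(z - 326\right) \left(212 + \left(o - 92\right)\right)\right)^{2} = \left(\left(-34 - 326\right) \left(212 - \frac{677}{7}\right)\right)^{2} = \left(- 360 \left(212 - \frac{677}{7}\right)\right)^{2} = \left(\left(-360\right) \frac{807}{7}\right)^{2} = \left(- \frac{290520}{7}\right)^{2} = \frac{84401870400}{49}$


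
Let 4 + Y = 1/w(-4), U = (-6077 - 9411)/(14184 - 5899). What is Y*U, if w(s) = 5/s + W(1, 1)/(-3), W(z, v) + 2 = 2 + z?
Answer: 1362944/157415 ≈ 8.6583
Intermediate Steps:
W(z, v) = z (W(z, v) = -2 + (2 + z) = z)
w(s) = -1/3 + 5/s (w(s) = 5/s + 1/(-3) = 5/s + 1*(-1/3) = 5/s - 1/3 = -1/3 + 5/s)
U = -15488/8285 ≈ -1.8694
Y = -88/19 (Y = -4 + 1/((1/3)*(15 - 1*(-4))/(-4)) = -4 + 1/((1/3)*(-1/4)*(15 + 4)) = -4 + 1/((1/3)*(-1/4)*19) = -4 + 1/(-19/12) = -4 - 12/19 = -88/19 ≈ -4.6316)
Y*U = -88/19*(-15488/8285) = 1362944/157415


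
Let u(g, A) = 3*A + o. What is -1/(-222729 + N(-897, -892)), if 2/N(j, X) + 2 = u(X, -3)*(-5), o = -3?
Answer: 29/6459140 ≈ 4.4898e-6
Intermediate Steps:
u(g, A) = -3 + 3*A (u(g, A) = 3*A - 3 = -3 + 3*A)
N(j, X) = 1/29 (N(j, X) = 2/(-2 + (-3 + 3*(-3))*(-5)) = 2/(-2 + (-3 - 9)*(-5)) = 2/(-2 - 12*(-5)) = 2/(-2 + 60) = 2/58 = 2*(1/58) = 1/29)
-1/(-222729 + N(-897, -892)) = -1/(-222729 + 1/29) = -1/(-6459140/29) = -1*(-29/6459140) = 29/6459140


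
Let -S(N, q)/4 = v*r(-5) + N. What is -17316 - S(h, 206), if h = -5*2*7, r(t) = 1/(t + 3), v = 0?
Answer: -17596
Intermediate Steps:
r(t) = 1/(3 + t)
h = -70 (h = -10*7 = -70)
S(N, q) = -4*N (S(N, q) = -4*(0/(3 - 5) + N) = -4*(0/(-2) + N) = -4*(0*(-1/2) + N) = -4*(0 + N) = -4*N)
-17316 - S(h, 206) = -17316 - (-4)*(-70) = -17316 - 1*280 = -17316 - 280 = -17596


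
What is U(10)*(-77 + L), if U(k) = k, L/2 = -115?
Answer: -3070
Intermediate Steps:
L = -230 (L = 2*(-115) = -230)
U(10)*(-77 + L) = 10*(-77 - 230) = 10*(-307) = -3070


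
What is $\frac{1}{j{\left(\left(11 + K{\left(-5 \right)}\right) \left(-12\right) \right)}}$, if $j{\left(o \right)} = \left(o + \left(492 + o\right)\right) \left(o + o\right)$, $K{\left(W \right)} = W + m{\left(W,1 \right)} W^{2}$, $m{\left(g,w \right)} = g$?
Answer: $\frac{1}{9561888} \approx 1.0458 \cdot 10^{-7}$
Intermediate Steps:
$K{\left(W \right)} = W + W^{3}$ ($K{\left(W \right)} = W + W W^{2} = W + W^{3}$)
$j{\left(o \right)} = 2 o \left(492 + 2 o\right)$ ($j{\left(o \right)} = \left(492 + 2 o\right) 2 o = 2 o \left(492 + 2 o\right)$)
$\frac{1}{j{\left(\left(11 + K{\left(-5 \right)}\right) \left(-12\right) \right)}} = \frac{1}{4 \left(11 + \left(-5 + \left(-5\right)^{3}\right)\right) \left(-12\right) \left(246 + \left(11 + \left(-5 + \left(-5\right)^{3}\right)\right) \left(-12\right)\right)} = \frac{1}{4 \left(11 - 130\right) \left(-12\right) \left(246 + \left(11 - 130\right) \left(-12\right)\right)} = \frac{1}{4 \left(\left(-119\right) \left(-12\right)\right) \left(246 - -1428\right)} = \frac{1}{4 \cdot 1428 \left(246 + 1428\right)} = \frac{1}{4 \cdot 1428 \cdot 1674} = \frac{1}{9561888}$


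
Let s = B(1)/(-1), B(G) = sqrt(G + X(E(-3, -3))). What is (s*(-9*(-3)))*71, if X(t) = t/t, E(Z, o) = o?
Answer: -1917*sqrt(2) ≈ -2711.0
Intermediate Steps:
X(t) = 1
B(G) = sqrt(1 + G) (B(G) = sqrt(G + 1) = sqrt(1 + G))
s = -sqrt(2) (s = sqrt(1 + 1)/(-1) = sqrt(2)*(-1) = -sqrt(2) ≈ -1.4142)
(s*(-9*(-3)))*71 = ((-sqrt(2))*(-9*(-3)))*71 = (-sqrt(2)*27)*71 = -27*sqrt(2)*71 = -1917*sqrt(2)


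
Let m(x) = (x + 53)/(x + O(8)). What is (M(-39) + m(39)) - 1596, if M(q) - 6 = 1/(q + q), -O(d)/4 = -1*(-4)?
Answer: -123709/78 ≈ -1586.0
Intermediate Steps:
O(d) = -16 (O(d) = -(-4)*(-4) = -4*4 = -16)
m(x) = (53 + x)/(-16 + x) (m(x) = (x + 53)/(x - 16) = (53 + x)/(-16 + x))
M(q) = 6 + 1/(2*q) (M(q) = 6 + 1/(q + q) = 6 + 1/(2*q))
(M(-39) + m(39)) - 1596 = ((6 + (1/2)/(-39)) + (53 + 39)/(-16 + 39)) - 1596 = ((6 + (1/2)*(-1/39)) + 92/23) - 1596 = ((6 - 1/78) + (1/23)*92) - 1596 = (467/78 + 4) - 1596 = 779/78 - 1596 = -123709/78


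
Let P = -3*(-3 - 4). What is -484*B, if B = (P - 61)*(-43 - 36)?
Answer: -1529440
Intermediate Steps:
P = 21 (P = -3*(-7) = 21)
B = 3160 (B = (21 - 61)*(-43 - 36) = -40*(-79) = 3160)
-484*B = -484*3160 = -1529440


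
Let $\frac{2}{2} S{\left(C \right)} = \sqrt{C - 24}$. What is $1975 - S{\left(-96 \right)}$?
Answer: $1975 - 2 i \sqrt{30} \approx 1975.0 - 10.954 i$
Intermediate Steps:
$S{\left(C \right)} = \sqrt{-24 + C}$ ($S{\left(C \right)} = \sqrt{C - 24} = \sqrt{-24 + C}$)
$1975 - S{\left(-96 \right)} = 1975 - \sqrt{-24 - 96} = 1975 - \sqrt{-120} = 1975 - 2 i \sqrt{30}$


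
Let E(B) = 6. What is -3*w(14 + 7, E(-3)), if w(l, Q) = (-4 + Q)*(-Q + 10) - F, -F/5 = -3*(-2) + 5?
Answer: -189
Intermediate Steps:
F = -55 (F = -5*(-3*(-2) + 5) = -5*(6 + 5) = -5*11 = -55)
w(l, Q) = 55 + (-4 + Q)*(10 - Q) (w(l, Q) = (-4 + Q)*(-Q + 10) - 1*(-55) = (-4 + Q)*(10 - Q) + 55 = 55 + (-4 + Q)*(10 - Q))
-3*w(14 + 7, E(-3)) = -3*(15 - 1*6**2 + 14*6) = -3*(15 - 1*36 + 84) = -3*(15 - 36 + 84) = -3*63 = -189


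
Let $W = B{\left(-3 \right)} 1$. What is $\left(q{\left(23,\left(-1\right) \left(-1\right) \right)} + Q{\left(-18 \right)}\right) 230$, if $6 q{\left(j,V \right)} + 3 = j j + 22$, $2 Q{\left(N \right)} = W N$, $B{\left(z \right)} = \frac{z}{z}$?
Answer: $\frac{56810}{3} \approx 18937.0$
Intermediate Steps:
$B{\left(z \right)} = 1$
$W = 1$ ($W = 1 \cdot 1 = 1$)
$Q{\left(N \right)} = \frac{N}{2}$ ($Q{\left(N \right)} = \frac{1 N}{2} = \frac{N}{2}$)
$q{\left(j,V \right)} = \frac{19}{6} + \frac{j^{2}}{6}$ ($q{\left(j,V \right)} = - \frac{1}{2} + \frac{j j + 22}{6} = - \frac{1}{2} + \frac{j^{2} + 22}{6} = - \frac{1}{2} + \frac{22 + j^{2}}{6} = - \frac{1}{2} + \left(\frac{11}{3} + \frac{j^{2}}{6}\right) = \frac{19}{6} + \frac{j^{2}}{6}$)
$\left(q{\left(23,\left(-1\right) \left(-1\right) \right)} + Q{\left(-18 \right)}\right) 230 = \left(\left(\frac{19}{6} + \frac{23^{2}}{6}\right) + \frac{1}{2} \left(-18\right)\right) 230 = \left(\left(\frac{19}{6} + \frac{1}{6} \cdot 529\right) - 9\right) 230 = \left(\left(\frac{19}{6} + \frac{529}{6}\right) - 9\right) 230 = \left(\frac{274}{3} - 9\right) 230 = \frac{247}{3} \cdot 230 = \frac{56810}{3}$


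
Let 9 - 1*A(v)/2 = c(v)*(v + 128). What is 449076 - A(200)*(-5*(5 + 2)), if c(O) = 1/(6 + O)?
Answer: 46308238/103 ≈ 4.4959e+5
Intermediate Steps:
A(v) = 18 - 2*(128 + v)/(6 + v) (A(v) = 18 - 2*(v + 128)/(6 + v) = 18 - 2*(128 + v)/(6 + v))
449076 - A(200)*(-5*(5 + 2)) = 449076 - 4*(-37 + 4*200)/(6 + 200)*(-5*(5 + 2)) = 449076 - 4*(-37 + 800)/206*(-5*7) = 449076 - 4*(1/206)*763*(-35) = 449076 - 1526*(-35)/103 = 449076 - 1*(-53410/103) = 449076 + 53410/103 = 46308238/103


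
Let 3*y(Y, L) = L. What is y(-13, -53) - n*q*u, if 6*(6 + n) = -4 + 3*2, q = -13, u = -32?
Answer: 7019/3 ≈ 2339.7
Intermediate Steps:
y(Y, L) = L/3
n = -17/3 (n = -6 + (-4 + 3*2)/6 = -6 + (-4 + 6)/6 = -6 + (⅙)*2 = -6 + ⅓ = -17/3 ≈ -5.6667)
y(-13, -53) - n*q*u = (⅓)*(-53) - (-17/3*(-13))*(-32) = -53/3 - 221*(-32)/3 = -53/3 - 1*(-7072/3) = -53/3 + 7072/3 = 7019/3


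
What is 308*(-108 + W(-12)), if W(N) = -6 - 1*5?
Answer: -36652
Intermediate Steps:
W(N) = -11 (W(N) = -6 - 5 = -11)
308*(-108 + W(-12)) = 308*(-108 - 11) = 308*(-119) = -36652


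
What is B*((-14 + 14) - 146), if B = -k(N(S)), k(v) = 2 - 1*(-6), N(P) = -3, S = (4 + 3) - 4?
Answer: 1168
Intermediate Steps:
S = 3 (S = 7 - 4 = 3)
k(v) = 8 (k(v) = 2 + 6 = 8)
B = -8 (B = -1*8 = -8)
B*((-14 + 14) - 146) = -8*((-14 + 14) - 146) = -8*(0 - 146) = -8*(-146) = 1168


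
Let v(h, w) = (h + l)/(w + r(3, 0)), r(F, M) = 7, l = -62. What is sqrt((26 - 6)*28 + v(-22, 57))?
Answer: sqrt(8939)/4 ≈ 23.637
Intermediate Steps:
v(h, w) = (-62 + h)/(7 + w) (v(h, w) = (h - 62)/(w + 7) = (-62 + h)/(7 + w))
sqrt((26 - 6)*28 + v(-22, 57)) = sqrt((26 - 6)*28 + (-62 - 22)/(7 + 57)) = sqrt(20*28 - 84/64) = sqrt(560 + (1/64)*(-84)) = sqrt(560 - 21/16) = sqrt(8939/16) = sqrt(8939)/4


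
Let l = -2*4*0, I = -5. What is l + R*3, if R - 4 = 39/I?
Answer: -57/5 ≈ -11.400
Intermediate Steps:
R = -19/5 (R = 4 + 39/(-5) = 4 + 39*(-1/5) = 4 - 39/5 = -19/5 ≈ -3.8000)
l = 0 (l = -8*0 = 0)
l + R*3 = 0 - 19/5*3 = 0 - 57/5 = -57/5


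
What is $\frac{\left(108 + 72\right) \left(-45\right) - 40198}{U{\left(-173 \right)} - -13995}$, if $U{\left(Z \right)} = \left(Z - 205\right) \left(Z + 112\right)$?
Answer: $- \frac{48298}{37053} \approx -1.3035$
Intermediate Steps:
$U{\left(Z \right)} = \left(-205 + Z\right) \left(112 + Z\right)$
$\frac{\left(108 + 72\right) \left(-45\right) - 40198}{U{\left(-173 \right)} - -13995} = \frac{\left(108 + 72\right) \left(-45\right) - 40198}{\left(-22960 + \left(-173\right)^{2} - -16089\right) - -13995} = \frac{180 \left(-45\right) - 40198}{\left(-22960 + 29929 + 16089\right) + 13995} = \frac{-8100 - 40198}{23058 + 13995} = - \frac{48298}{37053}$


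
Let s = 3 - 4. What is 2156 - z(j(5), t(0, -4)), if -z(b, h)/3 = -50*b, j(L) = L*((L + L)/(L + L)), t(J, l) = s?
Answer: 1406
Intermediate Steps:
s = -1
t(J, l) = -1
j(L) = L (j(L) = L*((2*L)/((2*L))) = L*((2*L)*(1/(2*L))) = L*1 = L)
z(b, h) = 150*b (z(b, h) = -(-150)*b = 150*b)
2156 - z(j(5), t(0, -4)) = 2156 - 150*5 = 2156 - 1*750 = 2156 - 750 = 1406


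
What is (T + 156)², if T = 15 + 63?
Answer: 54756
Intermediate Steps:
T = 78
(T + 156)² = (78 + 156)² = 234² = 54756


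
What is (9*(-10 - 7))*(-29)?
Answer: 4437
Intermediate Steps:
(9*(-10 - 7))*(-29) = (9*(-17))*(-29) = -153*(-29) = 4437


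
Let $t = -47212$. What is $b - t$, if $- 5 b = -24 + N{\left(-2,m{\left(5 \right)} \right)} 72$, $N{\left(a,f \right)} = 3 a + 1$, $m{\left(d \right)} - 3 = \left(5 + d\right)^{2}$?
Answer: $\frac{236444}{5} \approx 47289.0$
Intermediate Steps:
$m{\left(d \right)} = 3 + \left(5 + d\right)^{2}$
$N{\left(a,f \right)} = 1 + 3 a$
$b = \frac{384}{5}$ ($b = - \frac{-24 + \left(1 + 3 \left(-2\right)\right) 72}{5} = - \frac{-24 + \left(1 - 6\right) 72}{5} = - \frac{-24 - 360}{5} = \left(- \frac{1}{5}\right) \left(-384\right) = \frac{384}{5} \approx 76.8$)
$b - t = \frac{384}{5} - -47212 = \frac{384}{5} + 47212 = \frac{236444}{5}$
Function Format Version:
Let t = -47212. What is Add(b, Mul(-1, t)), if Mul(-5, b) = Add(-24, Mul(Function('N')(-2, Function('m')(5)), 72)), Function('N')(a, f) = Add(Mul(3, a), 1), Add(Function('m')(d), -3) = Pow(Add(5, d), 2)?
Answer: Rational(236444, 5) ≈ 47289.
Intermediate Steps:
Function('m')(d) = Add(3, Pow(Add(5, d), 2))
Function('N')(a, f) = Add(1, Mul(3, a))
b = Rational(384, 5) (b = Mul(Rational(-1, 5), Add(-24, Mul(Add(1, Mul(3, -2)), 72))) = Mul(Rational(-1, 5), Add(-24, Mul(Add(1, -6), 72))) = Mul(Rational(-1, 5), Add(-24, Mul(-5, 72))) = Mul(Rational(-1, 5), Add(-24, -360)) = Mul(Rational(-1, 5), -384) = Rational(384, 5) ≈ 76.800)
Add(b, Mul(-1, t)) = Add(Rational(384, 5), Mul(-1, -47212)) = Add(Rational(384, 5), 47212) = Rational(236444, 5)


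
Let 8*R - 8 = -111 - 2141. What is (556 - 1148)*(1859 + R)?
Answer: -934472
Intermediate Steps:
R = -561/2 (R = 1 + (-111 - 2141)/8 = 1 + (⅛)*(-2252) = 1 - 563/2 = -561/2 ≈ -280.50)
(556 - 1148)*(1859 + R) = (556 - 1148)*(1859 - 561/2) = -592*3157/2 = -934472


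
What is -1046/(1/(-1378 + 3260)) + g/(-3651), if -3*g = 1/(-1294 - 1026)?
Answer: -50023304349121/25410960 ≈ -1.9686e+6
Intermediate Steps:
g = 1/6960 (g = -1/(3*(-1294 - 1026)) = -⅓/(-2320) = -⅓*(-1/2320) = 1/6960 ≈ 0.00014368)
-1046/(1/(-1378 + 3260)) + g/(-3651) = -1046/(1/(-1378 + 3260)) + (1/6960)/(-3651) = -1046/(1/1882) + (1/6960)*(-1/3651) = -1046/1/1882 - 1/25410960 = -1046*1882 - 1/25410960 = -1968572 - 1/25410960 = -50023304349121/25410960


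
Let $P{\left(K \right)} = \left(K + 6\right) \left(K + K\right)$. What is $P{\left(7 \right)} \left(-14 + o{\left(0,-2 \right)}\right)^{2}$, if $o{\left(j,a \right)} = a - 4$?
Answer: $72800$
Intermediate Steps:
$o{\left(j,a \right)} = -4 + a$
$P{\left(K \right)} = 2 K \left(6 + K\right)$ ($P{\left(K \right)} = \left(6 + K\right) 2 K = 2 K \left(6 + K\right)$)
$P{\left(7 \right)} \left(-14 + o{\left(0,-2 \right)}\right)^{2} = 2 \cdot 7 \left(6 + 7\right) \left(-14 - 6\right)^{2} = 2 \cdot 7 \cdot 13 \left(-14 - 6\right)^{2} = 182 \left(-20\right)^{2} = 182 \cdot 400 = 72800$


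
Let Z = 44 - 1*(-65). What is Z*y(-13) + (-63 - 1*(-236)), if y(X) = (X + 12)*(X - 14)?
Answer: 3116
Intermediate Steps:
y(X) = (-14 + X)*(12 + X) (y(X) = (12 + X)*(-14 + X) = (-14 + X)*(12 + X))
Z = 109 (Z = 44 + 65 = 109)
Z*y(-13) + (-63 - 1*(-236)) = 109*(-168 + (-13)² - 2*(-13)) + (-63 - 1*(-236)) = 109*(-168 + 169 + 26) + (-63 + 236) = 109*27 + 173 = 2943 + 173 = 3116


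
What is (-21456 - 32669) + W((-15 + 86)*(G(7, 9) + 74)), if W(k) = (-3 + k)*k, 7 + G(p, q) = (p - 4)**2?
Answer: 29046503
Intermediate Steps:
G(p, q) = -7 + (-4 + p)**2 (G(p, q) = -7 + (p - 4)**2 = -7 + (-4 + p)**2)
W(k) = k*(-3 + k)
(-21456 - 32669) + W((-15 + 86)*(G(7, 9) + 74)) = (-21456 - 32669) + ((-15 + 86)*((-7 + (-4 + 7)**2) + 74))*(-3 + (-15 + 86)*((-7 + (-4 + 7)**2) + 74)) = -54125 + (71*((-7 + 3**2) + 74))*(-3 + 71*((-7 + 3**2) + 74)) = -54125 + (71*((-7 + 9) + 74))*(-3 + 71*((-7 + 9) + 74)) = -54125 + (71*(2 + 74))*(-3 + 71*(2 + 74)) = -54125 + (71*76)*(-3 + 71*76) = -54125 + 5396*(-3 + 5396) = -54125 + 5396*5393 = -54125 + 29100628 = 29046503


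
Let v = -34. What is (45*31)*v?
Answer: -47430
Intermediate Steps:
(45*31)*v = (45*31)*(-34) = 1395*(-34) = -47430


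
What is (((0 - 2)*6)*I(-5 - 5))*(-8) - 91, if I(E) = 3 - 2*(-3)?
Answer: 773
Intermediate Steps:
I(E) = 9 (I(E) = 3 - 1*(-6) = 3 + 6 = 9)
(((0 - 2)*6)*I(-5 - 5))*(-8) - 91 = (((0 - 2)*6)*9)*(-8) - 91 = (-2*6*9)*(-8) - 91 = -12*9*(-8) - 91 = -108*(-8) - 91 = 864 - 91 = 773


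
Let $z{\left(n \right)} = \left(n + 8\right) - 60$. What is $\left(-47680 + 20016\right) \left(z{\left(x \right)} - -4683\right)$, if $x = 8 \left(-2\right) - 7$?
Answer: $-127475712$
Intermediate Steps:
$x = -23$ ($x = -16 - 7 = -23$)
$z{\left(n \right)} = -52 + n$ ($z{\left(n \right)} = \left(8 + n\right) - 60 = -52 + n$)
$\left(-47680 + 20016\right) \left(z{\left(x \right)} - -4683\right) = \left(-47680 + 20016\right) \left(\left(-52 - 23\right) - -4683\right) = - 27664 \left(-75 + 4683\right) = \left(-27664\right) 4608 = -127475712$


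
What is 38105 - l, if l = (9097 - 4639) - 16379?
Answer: 50026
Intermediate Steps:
l = -11921 (l = 4458 - 16379 = -11921)
38105 - l = 38105 - 1*(-11921) = 38105 + 11921 = 50026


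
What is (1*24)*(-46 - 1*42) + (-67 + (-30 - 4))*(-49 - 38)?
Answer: 6675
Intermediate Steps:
(1*24)*(-46 - 1*42) + (-67 + (-30 - 4))*(-49 - 38) = 24*(-46 - 42) + (-67 - 34)*(-87) = 24*(-88) - 101*(-87) = -2112 + 8787 = 6675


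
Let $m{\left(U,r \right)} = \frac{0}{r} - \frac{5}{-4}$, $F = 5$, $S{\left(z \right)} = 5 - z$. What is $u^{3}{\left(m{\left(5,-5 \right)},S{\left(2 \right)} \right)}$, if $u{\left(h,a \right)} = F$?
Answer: $125$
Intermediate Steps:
$m{\left(U,r \right)} = \frac{5}{4}$ ($m{\left(U,r \right)} = 0 - - \frac{5}{4} = 0 + \frac{5}{4} = \frac{5}{4}$)
$u{\left(h,a \right)} = 5$
$u^{3}{\left(m{\left(5,-5 \right)},S{\left(2 \right)} \right)} = 5^{3} = 125$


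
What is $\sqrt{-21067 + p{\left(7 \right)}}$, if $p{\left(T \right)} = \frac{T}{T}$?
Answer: $i \sqrt{21066} \approx 145.14 i$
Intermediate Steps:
$p{\left(T \right)} = 1$
$\sqrt{-21067 + p{\left(7 \right)}} = \sqrt{-21067 + 1} = \sqrt{-21066} = i \sqrt{21066}$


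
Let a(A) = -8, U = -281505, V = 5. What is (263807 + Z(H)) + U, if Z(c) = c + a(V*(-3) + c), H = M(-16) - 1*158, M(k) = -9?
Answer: -17873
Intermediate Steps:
H = -167 (H = -9 - 1*158 = -9 - 158 = -167)
Z(c) = -8 + c (Z(c) = c - 8 = -8 + c)
(263807 + Z(H)) + U = (263807 + (-8 - 167)) - 281505 = (263807 - 175) - 281505 = 263632 - 281505 = -17873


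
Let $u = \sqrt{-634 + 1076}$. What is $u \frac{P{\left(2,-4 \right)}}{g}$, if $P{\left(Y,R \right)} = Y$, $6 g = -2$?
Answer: $- 6 \sqrt{442} \approx -126.14$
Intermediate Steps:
$g = - \frac{1}{3}$ ($g = \frac{1}{6} \left(-2\right) = - \frac{1}{3} \approx -0.33333$)
$u = \sqrt{442} \approx 21.024$
$u \frac{P{\left(2,-4 \right)}}{g} = \sqrt{442} \frac{2}{- \frac{1}{3}} = \sqrt{442} \cdot 2 \left(-3\right) = \sqrt{442} \left(-6\right) = - 6 \sqrt{442}$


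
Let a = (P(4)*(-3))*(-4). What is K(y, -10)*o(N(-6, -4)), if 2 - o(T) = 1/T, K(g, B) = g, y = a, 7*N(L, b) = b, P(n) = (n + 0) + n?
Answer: 360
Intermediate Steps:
P(n) = 2*n (P(n) = n + n = 2*n)
N(L, b) = b/7
a = 96 (a = ((2*4)*(-3))*(-4) = (8*(-3))*(-4) = -24*(-4) = 96)
y = 96
o(T) = 2 - 1/T
K(y, -10)*o(N(-6, -4)) = 96*(2 - 1/((1/7)*(-4))) = 96*(2 - 1/(-4/7)) = 96*(2 - 1*(-7/4)) = 96*(2 + 7/4) = 96*(15/4) = 360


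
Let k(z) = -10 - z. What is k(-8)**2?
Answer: 4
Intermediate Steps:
k(-8)**2 = (-10 - 1*(-8))**2 = (-10 + 8)**2 = (-2)**2 = 4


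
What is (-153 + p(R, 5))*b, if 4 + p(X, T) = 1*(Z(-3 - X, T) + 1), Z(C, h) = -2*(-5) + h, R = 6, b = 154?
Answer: -21714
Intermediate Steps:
Z(C, h) = 10 + h
p(X, T) = 7 + T (p(X, T) = -4 + 1*((10 + T) + 1) = -4 + 1*(11 + T) = -4 + (11 + T) = 7 + T)
(-153 + p(R, 5))*b = (-153 + (7 + 5))*154 = (-153 + 12)*154 = -141*154 = -21714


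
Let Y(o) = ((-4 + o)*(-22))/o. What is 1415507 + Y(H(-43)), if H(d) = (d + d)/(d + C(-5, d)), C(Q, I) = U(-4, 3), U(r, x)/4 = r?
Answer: 60868451/43 ≈ 1.4155e+6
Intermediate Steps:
U(r, x) = 4*r
C(Q, I) = -16 (C(Q, I) = 4*(-4) = -16)
H(d) = 2*d/(-16 + d) (H(d) = (d + d)/(d - 16) = (2*d)/(-16 + d) = 2*d/(-16 + d))
Y(o) = (88 - 22*o)/o
1415507 + Y(H(-43)) = 1415507 + (-22 + 88/((2*(-43)/(-16 - 43)))) = 1415507 + (-22 + 88/((2*(-43)/(-59)))) = 1415507 + (-22 + 88/((2*(-43)*(-1/59)))) = 1415507 + (-22 + 88/(86/59)) = 1415507 + (-22 + 88*(59/86)) = 1415507 + (-22 + 2596/43) = 1415507 + 1650/43 = 60868451/43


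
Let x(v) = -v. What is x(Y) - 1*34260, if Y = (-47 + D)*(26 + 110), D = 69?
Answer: -37252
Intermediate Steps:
Y = 2992 (Y = (-47 + 69)*(26 + 110) = 22*136 = 2992)
x(Y) - 1*34260 = -1*2992 - 1*34260 = -2992 - 34260 = -37252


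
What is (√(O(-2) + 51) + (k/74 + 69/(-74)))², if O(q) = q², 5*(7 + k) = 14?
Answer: 1915864/34225 - 366*√55/185 ≈ 41.306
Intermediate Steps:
k = -21/5 (k = -7 + (⅕)*14 = -7 + 14/5 = -21/5 ≈ -4.2000)
(√(O(-2) + 51) + (k/74 + 69/(-74)))² = (√((-2)² + 51) + (-21/5/74 + 69/(-74)))² = (√(4 + 51) + (-21/5*1/74 + 69*(-1/74)))² = (√55 + (-21/370 - 69/74))² = (√55 - 183/185)² = (-183/185 + √55)²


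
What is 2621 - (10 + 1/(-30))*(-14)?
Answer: 41408/15 ≈ 2760.5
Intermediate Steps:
2621 - (10 + 1/(-30))*(-14) = 2621 - (10 - 1/30)*(-14) = 2621 - 299*(-14)/30 = 2621 - 1*(-2093/15) = 2621 + 2093/15 = 41408/15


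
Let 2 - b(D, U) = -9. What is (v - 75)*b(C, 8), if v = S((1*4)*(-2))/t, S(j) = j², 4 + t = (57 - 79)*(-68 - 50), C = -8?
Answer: -66803/81 ≈ -824.73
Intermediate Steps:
t = 2592 (t = -4 + (57 - 79)*(-68 - 50) = -4 - 22*(-118) = -4 + 2596 = 2592)
b(D, U) = 11 (b(D, U) = 2 - 1*(-9) = 2 + 9 = 11)
v = 2/81 (v = ((1*4)*(-2))²/2592 = (4*(-2))²*(1/2592) = (-8)²*(1/2592) = 64*(1/2592) = 2/81 ≈ 0.024691)
(v - 75)*b(C, 8) = (2/81 - 75)*11 = -6073/81*11 = -66803/81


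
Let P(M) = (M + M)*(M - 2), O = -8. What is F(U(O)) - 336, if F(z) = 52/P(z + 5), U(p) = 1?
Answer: -4019/12 ≈ -334.92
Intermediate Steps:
P(M) = 2*M*(-2 + M) (P(M) = (2*M)*(-2 + M) = 2*M*(-2 + M))
F(z) = 26/((3 + z)*(5 + z)) (F(z) = 52/((2*(z + 5)*(-2 + (z + 5)))) = 52/((2*(5 + z)*(-2 + (5 + z)))) = 52/((2*(5 + z)*(3 + z))) = 52/((2*(3 + z)*(5 + z))) = 52*(1/(2*(3 + z)*(5 + z))) = 26/((3 + z)*(5 + z)))
F(U(O)) - 336 = 26/((3 + 1)*(5 + 1)) - 336 = 26/(4*6) - 336 = 26*(1/4)*(1/6) - 336 = 13/12 - 336 = -4019/12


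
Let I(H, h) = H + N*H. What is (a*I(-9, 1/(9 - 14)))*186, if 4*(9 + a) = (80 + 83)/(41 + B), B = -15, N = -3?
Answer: -647001/26 ≈ -24885.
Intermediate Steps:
I(H, h) = -2*H (I(H, h) = H - 3*H = -2*H)
a = -773/104 (a = -9 + ((80 + 83)/(41 - 15))/4 = -9 + (163/26)/4 = -9 + (163*(1/26))/4 = -9 + (1/4)*(163/26) = -9 + 163/104 = -773/104 ≈ -7.4327)
(a*I(-9, 1/(9 - 14)))*186 = -(-773)*(-9)/52*186 = -773/104*18*186 = -6957/52*186 = -647001/26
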